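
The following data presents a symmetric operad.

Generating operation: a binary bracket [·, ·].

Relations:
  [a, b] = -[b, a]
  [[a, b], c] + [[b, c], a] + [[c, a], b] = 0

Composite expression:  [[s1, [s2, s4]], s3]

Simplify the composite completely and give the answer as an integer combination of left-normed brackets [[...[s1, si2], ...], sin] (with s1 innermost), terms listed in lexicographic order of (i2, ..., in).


[[[s1, s2], s4], s3] - [[[s1, s4], s2], s3]

A multilinear Lie element is pinned by s1-initial words (s1 innermost).
Composite bracket: [[s1, [s2, s4]], s3]
Under [a, b] = ab - ba we get 8 signed associative words (2^3 = 8).
The s1-initial words carry the normal form:
  s1s2s4s3 (sign +1) contributes +[[[s1, s2], s4], s3]
  s1s4s2s3 (sign -1) contributes -[[[s1, s4], s2], s3]


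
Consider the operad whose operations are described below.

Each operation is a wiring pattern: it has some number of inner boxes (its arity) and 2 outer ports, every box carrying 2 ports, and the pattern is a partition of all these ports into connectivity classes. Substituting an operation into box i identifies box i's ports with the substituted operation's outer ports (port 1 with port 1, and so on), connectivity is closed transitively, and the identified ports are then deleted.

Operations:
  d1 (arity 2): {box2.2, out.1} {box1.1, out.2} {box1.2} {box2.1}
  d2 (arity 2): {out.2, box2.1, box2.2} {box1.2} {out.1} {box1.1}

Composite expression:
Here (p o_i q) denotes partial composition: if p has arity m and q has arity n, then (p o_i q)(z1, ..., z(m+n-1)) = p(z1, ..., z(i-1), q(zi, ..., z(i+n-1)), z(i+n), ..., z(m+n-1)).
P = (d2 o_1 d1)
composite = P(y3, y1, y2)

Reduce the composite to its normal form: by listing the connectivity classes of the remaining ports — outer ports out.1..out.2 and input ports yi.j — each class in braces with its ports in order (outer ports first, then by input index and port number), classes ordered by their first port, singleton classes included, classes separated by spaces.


Substituting into d2 glues patterns; closure does the rest.
d1 over (y3, y1) gives {out.1, y1.2} {out.2, y3.1} {y1.1} {y3.2}, out.j being that stage's outer ports
d2 over (y3, y1, y2) gives {out.1} {out.2, y2.1, y2.2} {y1.1} {y1.2} {y3.1} {y3.2}, out.j being that stage's outer ports

{out.1} {out.2, y2.1, y2.2} {y1.1} {y1.2} {y3.1} {y3.2}


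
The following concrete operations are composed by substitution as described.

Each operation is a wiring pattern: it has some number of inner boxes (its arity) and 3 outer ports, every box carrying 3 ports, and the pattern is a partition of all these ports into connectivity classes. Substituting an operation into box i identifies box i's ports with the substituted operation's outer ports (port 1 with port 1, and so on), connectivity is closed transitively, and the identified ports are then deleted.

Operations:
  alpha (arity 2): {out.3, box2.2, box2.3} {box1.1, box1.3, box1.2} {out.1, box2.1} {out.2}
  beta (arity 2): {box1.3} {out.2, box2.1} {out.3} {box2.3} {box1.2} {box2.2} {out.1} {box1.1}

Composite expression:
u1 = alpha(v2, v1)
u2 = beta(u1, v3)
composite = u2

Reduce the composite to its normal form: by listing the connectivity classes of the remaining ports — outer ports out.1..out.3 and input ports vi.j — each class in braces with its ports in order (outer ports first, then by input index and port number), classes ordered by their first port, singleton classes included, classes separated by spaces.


{out.1} {out.2, v3.1} {out.3} {v1.1} {v1.2, v1.3} {v2.1, v2.2, v2.3} {v3.2} {v3.3}

After gluing at beta, chains via deleted ports link the v-ports.
alpha over (v2, v1) gives {out.1, v1.1} {out.2} {out.3, v1.2, v1.3} {v2.1, v2.2, v2.3}, out.j being that stage's outer ports
beta over (v2, v1, v3) gives {out.1} {out.2, v3.1} {out.3} {v1.1} {v1.2, v1.3} {v2.1, v2.2, v2.3} {v3.2} {v3.3}, out.j being that stage's outer ports


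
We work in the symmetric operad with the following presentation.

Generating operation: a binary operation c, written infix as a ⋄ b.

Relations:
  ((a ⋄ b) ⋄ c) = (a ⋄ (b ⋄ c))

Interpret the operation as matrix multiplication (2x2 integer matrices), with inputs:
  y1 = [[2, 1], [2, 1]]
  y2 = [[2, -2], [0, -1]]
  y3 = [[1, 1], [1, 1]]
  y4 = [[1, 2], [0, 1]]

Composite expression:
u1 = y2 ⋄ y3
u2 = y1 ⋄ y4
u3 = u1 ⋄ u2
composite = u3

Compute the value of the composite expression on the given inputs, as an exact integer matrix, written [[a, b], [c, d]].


(y2 ⋄ y3) = [[0, 0], [-1, -1]]
(y1 ⋄ y4) = [[2, 5], [2, 5]]
((y2 ⋄ y3) ⋄ (y1 ⋄ y4)) = [[0, 0], [-4, -10]]

[[0, 0], [-4, -10]]


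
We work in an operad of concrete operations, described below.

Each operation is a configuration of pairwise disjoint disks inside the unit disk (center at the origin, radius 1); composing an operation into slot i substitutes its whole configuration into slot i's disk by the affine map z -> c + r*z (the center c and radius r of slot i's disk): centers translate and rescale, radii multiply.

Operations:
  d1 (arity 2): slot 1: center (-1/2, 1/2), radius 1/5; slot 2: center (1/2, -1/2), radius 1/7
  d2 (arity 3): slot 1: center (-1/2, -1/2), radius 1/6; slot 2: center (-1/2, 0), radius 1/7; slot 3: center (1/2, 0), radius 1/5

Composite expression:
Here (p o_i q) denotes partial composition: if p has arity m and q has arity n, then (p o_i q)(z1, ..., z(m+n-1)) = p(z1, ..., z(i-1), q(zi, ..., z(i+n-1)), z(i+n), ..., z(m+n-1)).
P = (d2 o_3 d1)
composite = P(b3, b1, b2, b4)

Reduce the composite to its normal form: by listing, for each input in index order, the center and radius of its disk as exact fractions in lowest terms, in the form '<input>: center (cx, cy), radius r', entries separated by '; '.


b1: center (-1/2, 0), radius 1/7; b2: center (2/5, 1/10), radius 1/25; b3: center (-1/2, -1/2), radius 1/6; b4: center (3/5, -1/10), radius 1/35

Only the slot chain above each b matters under d2; compose those maps.
input b3: composing its 1 substitution step yields center (-1/2, -1/2), radius 1/6
input b1: composing its 1 substitution step yields center (-1/2, 0), radius 1/7
input b2: composing its 2 substitution steps yields center (2/5, 1/10), radius 1/25
input b4: composing its 2 substitution steps yields center (3/5, -1/10), radius 1/35


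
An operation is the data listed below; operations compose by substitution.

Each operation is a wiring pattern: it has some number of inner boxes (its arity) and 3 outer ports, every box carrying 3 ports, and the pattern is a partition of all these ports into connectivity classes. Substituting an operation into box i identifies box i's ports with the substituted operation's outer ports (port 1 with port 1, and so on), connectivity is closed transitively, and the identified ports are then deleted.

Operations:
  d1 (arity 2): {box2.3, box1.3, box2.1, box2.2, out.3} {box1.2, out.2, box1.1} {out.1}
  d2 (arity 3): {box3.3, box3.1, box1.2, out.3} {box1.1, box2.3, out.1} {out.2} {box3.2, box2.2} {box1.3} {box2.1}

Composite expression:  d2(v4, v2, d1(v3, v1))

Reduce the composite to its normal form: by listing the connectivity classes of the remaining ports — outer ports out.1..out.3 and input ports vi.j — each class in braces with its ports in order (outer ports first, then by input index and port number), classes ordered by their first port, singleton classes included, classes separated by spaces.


Reachability decides: close wires over d2-identified ports.
composing d1 on (v3, v1), with out.j its own outer ports: {out.1} {out.2, v3.1, v3.2} {out.3, v1.1, v1.2, v1.3, v3.3}
composing d2 on (v4, v2, v3, v1), with out.j its own outer ports: {out.1, v2.3, v4.1} {out.2} {out.3, v1.1, v1.2, v1.3, v3.3, v4.2} {v2.1} {v2.2, v3.1, v3.2} {v4.3}

{out.1, v2.3, v4.1} {out.2} {out.3, v1.1, v1.2, v1.3, v3.3, v4.2} {v2.1} {v2.2, v3.1, v3.2} {v4.3}


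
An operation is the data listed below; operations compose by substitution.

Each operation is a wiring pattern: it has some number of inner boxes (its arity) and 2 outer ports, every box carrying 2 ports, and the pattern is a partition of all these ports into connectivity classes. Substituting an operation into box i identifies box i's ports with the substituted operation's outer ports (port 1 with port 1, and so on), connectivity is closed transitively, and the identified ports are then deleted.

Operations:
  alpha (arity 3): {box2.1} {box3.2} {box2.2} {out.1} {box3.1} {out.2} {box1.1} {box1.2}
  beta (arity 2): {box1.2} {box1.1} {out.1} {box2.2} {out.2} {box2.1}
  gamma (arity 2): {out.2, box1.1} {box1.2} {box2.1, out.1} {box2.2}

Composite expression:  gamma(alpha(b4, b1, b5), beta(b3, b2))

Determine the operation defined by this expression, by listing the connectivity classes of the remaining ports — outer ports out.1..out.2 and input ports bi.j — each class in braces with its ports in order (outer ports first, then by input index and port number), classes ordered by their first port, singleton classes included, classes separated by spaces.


{out.1} {out.2} {b1.1} {b1.2} {b2.1} {b2.2} {b3.1} {b3.2} {b4.1} {b4.2} {b5.1} {b5.2}


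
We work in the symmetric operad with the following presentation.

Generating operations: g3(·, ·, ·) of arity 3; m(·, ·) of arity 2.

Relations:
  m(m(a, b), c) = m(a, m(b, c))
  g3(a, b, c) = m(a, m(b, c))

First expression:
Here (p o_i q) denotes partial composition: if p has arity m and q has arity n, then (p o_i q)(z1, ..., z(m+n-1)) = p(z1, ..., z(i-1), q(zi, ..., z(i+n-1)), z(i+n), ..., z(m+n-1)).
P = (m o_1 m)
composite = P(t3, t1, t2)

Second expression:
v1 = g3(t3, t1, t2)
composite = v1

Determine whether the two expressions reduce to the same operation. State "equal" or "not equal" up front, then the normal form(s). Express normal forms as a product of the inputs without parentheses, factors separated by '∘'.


equal; the common form is t3 ∘ t1 ∘ t2


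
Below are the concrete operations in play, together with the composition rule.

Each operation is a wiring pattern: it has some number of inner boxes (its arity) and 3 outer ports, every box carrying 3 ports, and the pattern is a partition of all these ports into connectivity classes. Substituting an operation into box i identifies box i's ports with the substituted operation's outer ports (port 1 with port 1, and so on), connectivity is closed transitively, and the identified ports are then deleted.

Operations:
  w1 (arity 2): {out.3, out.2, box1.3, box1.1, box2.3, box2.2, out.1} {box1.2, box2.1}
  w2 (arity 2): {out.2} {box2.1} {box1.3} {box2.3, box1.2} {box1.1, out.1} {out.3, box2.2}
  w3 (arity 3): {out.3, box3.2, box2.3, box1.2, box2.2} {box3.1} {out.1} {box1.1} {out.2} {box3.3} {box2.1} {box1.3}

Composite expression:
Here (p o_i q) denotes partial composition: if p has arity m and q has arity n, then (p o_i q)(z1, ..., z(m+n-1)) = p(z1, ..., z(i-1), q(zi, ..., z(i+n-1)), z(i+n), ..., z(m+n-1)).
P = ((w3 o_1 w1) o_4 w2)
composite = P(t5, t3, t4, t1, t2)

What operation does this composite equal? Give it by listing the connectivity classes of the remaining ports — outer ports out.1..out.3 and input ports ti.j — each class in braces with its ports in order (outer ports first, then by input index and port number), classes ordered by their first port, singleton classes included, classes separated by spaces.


{out.1} {out.2} {out.3, t3.2, t3.3, t4.2, t4.3, t5.1, t5.3} {t1.1} {t1.2, t2.3} {t1.3} {t2.1} {t2.2} {t3.1, t5.2} {t4.1}

Reachability decides: close wires over w3-identified ports.
the subtree at w1 composes to {out.1, out.2, out.3, t3.2, t3.3, t5.1, t5.3} {t3.1, t5.2} on (t5, t3); out.j = own outer ports
the subtree at w2 composes to {out.1, t1.1} {out.2} {out.3, t2.2} {t1.2, t2.3} {t1.3} {t2.1} on (t1, t2); out.j = own outer ports
the subtree at w3 composes to {out.1} {out.2} {out.3, t3.2, t3.3, t4.2, t4.3, t5.1, t5.3} {t1.1} {t1.2, t2.3} {t1.3} {t2.1} {t2.2} {t3.1, t5.2} {t4.1} on (t5, t3, t4, t1, t2); out.j = own outer ports


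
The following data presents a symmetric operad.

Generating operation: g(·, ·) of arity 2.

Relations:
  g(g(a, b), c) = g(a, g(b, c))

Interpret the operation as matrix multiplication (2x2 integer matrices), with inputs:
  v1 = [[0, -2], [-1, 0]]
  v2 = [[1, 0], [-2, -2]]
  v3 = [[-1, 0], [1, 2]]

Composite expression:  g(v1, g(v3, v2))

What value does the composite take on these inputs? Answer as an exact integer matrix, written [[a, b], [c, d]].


[[6, 8], [1, 0]]

g(v3, v2) = [[-1, 0], [-3, -4]]
g(v1, g(v3, v2)) = [[6, 8], [1, 0]]


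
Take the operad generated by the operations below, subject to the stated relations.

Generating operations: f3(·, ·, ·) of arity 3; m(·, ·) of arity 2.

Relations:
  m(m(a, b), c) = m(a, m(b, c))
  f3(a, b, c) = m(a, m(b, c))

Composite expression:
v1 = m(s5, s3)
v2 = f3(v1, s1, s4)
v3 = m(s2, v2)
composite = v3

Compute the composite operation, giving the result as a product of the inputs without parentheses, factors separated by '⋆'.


s2 ⋆ s5 ⋆ s3 ⋆ s1 ⋆ s4

Under associativity of m, the answer is the s's in reading order.
m(s5, s3) unparenthesizes to s5 ⋆ s3
f3(m(s5, s3), s1, s4) unparenthesizes to s5 ⋆ s3 ⋆ s1 ⋆ s4
m(s2, f3(m(s5, s3), s1, s4)) unparenthesizes to s2 ⋆ s5 ⋆ s3 ⋆ s1 ⋆ s4


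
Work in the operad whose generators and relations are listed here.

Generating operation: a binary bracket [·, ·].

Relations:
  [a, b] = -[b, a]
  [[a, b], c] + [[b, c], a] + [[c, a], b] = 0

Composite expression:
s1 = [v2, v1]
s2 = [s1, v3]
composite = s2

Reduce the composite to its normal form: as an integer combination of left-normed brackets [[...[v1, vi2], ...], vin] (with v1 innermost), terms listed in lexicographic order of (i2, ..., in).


-[[v1, v2], v3]


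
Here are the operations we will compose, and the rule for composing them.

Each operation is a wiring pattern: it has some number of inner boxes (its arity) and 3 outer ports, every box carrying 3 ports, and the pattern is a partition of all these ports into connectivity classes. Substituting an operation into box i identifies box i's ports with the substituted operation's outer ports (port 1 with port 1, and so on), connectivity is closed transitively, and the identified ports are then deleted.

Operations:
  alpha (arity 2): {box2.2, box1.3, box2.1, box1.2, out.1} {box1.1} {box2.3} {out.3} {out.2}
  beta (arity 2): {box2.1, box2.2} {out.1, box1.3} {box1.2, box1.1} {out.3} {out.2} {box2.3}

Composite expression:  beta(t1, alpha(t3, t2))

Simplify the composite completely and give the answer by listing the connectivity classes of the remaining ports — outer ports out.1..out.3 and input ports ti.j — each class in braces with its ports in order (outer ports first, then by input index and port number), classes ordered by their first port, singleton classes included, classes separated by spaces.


{out.1, t1.3} {out.2} {out.3} {t1.1, t1.2} {t2.1, t2.2, t3.2, t3.3} {t2.3} {t3.1}

Two ports join when wires chain via beta-identified ports.
the subtree at alpha composes to {out.1, t2.1, t2.2, t3.2, t3.3} {out.2} {out.3} {t2.3} {t3.1} on (t3, t2); out.j = own outer ports
the subtree at beta composes to {out.1, t1.3} {out.2} {out.3} {t1.1, t1.2} {t2.1, t2.2, t3.2, t3.3} {t2.3} {t3.1} on (t1, t3, t2); out.j = own outer ports


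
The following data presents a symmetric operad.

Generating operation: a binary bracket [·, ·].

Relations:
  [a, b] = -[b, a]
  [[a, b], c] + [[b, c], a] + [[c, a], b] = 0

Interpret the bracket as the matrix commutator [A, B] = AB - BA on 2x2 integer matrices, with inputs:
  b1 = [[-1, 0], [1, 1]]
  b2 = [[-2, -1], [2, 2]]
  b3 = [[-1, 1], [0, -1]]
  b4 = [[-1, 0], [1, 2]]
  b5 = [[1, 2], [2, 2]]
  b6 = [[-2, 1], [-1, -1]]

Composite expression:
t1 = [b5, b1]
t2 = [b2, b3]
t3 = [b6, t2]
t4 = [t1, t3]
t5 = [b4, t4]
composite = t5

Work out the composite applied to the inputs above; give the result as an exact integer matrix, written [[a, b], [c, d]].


[b5, b1] = [[2, 4], [-3, -2]]
[b2, b3] = [[-2, -4], [0, 2]]
[b6, [b2, b3]] = [[-4, 8], [4, 4]]
[[b5, b1], [b6, [b2, b3]]] = [[40, 64], [8, -40]]
[b4, [[b5, b1], [b6, [b2, b3]]]] = [[-64, -192], [104, 64]]

[[-64, -192], [104, 64]]


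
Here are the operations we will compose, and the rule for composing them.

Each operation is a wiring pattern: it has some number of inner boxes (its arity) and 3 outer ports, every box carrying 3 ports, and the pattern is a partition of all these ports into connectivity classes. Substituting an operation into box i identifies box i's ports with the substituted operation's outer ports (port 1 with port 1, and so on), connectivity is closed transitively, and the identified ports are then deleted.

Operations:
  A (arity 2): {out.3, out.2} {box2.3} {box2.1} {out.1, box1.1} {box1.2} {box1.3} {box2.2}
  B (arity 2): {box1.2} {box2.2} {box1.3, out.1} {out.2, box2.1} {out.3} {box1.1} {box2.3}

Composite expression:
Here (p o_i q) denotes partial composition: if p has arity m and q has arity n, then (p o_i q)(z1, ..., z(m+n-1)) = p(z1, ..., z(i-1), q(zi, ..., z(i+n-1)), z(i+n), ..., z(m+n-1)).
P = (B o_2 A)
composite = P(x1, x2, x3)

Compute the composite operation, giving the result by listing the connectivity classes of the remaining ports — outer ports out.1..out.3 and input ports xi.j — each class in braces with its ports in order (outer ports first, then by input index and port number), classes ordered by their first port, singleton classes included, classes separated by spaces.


After gluing at B, chains via deleted ports link the x-ports.
composing A on (x2, x3), with out.j its own outer ports: {out.1, x2.1} {out.2, out.3} {x2.2} {x2.3} {x3.1} {x3.2} {x3.3}
composing B on (x1, x2, x3), with out.j its own outer ports: {out.1, x1.3} {out.2, x2.1} {out.3} {x1.1} {x1.2} {x2.2} {x2.3} {x3.1} {x3.2} {x3.3}

{out.1, x1.3} {out.2, x2.1} {out.3} {x1.1} {x1.2} {x2.2} {x2.3} {x3.1} {x3.2} {x3.3}


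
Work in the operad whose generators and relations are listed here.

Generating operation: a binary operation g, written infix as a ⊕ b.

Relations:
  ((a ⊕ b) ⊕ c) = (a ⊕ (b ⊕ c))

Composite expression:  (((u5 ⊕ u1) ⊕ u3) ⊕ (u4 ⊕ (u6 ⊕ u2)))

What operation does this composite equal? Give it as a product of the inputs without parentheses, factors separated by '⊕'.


u5 ⊕ u1 ⊕ u3 ⊕ u4 ⊕ u6 ⊕ u2


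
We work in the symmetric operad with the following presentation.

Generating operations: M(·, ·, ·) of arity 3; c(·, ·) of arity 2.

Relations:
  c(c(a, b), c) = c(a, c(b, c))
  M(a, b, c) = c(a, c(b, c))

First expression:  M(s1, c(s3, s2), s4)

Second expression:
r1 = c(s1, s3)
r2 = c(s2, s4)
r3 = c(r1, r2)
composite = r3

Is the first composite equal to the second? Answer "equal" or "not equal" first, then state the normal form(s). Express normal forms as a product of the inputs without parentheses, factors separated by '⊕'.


equal — both sides give s1 ⊕ s3 ⊕ s2 ⊕ s4

Reducing the first expression gives s1 ⊕ s3 ⊕ s2 ⊕ s4
Reducing the second expression gives s1 ⊕ s3 ⊕ s2 ⊕ s4
One common form — equal.


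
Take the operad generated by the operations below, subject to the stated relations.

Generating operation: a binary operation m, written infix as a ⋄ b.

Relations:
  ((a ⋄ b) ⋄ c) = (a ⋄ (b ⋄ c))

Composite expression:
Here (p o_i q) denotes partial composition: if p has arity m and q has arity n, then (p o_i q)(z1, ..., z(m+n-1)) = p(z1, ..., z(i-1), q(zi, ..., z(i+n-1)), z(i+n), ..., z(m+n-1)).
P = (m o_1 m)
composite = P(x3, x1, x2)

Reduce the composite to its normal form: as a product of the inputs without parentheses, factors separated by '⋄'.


All parenthesizations of m agree; list the x-inputs left to right.
(x3 ⋄ x1) flattens to x3 ⋄ x1
((x3 ⋄ x1) ⋄ x2) flattens to x3 ⋄ x1 ⋄ x2

x3 ⋄ x1 ⋄ x2


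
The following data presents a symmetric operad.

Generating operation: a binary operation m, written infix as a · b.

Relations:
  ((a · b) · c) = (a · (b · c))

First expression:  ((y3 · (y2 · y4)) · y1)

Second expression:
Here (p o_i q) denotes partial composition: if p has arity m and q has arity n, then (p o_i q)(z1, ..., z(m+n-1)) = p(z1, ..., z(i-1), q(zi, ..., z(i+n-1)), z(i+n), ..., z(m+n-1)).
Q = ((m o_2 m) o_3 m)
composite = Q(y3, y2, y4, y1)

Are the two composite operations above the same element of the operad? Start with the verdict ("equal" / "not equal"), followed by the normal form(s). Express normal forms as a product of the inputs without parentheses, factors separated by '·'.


equal — both sides give y3 · y2 · y4 · y1

The first composite normalizes to y3 · y2 · y4 · y1
The second composite normalizes to y3 · y2 · y4 · y1
The forms coincide; equal.


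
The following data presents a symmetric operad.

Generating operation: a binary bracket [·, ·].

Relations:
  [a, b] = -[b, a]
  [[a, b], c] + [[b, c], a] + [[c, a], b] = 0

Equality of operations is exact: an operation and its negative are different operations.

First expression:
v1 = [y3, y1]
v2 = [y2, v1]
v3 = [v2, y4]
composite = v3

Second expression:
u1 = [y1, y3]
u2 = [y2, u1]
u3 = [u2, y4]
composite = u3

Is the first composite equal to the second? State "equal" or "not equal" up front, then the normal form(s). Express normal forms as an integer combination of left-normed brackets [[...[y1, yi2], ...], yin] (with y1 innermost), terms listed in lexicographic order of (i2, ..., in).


not equal: they reduce to [[[y1, y3], y2], y4] and -[[[y1, y3], y2], y4]


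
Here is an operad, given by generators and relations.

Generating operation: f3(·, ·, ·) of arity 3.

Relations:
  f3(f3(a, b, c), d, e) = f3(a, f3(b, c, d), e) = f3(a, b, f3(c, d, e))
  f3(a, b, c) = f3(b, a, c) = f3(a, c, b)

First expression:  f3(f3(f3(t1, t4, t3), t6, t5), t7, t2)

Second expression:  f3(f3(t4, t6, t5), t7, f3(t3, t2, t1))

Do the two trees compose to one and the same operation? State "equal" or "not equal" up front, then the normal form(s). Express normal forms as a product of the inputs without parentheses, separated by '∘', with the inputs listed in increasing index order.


equal; the common form is t1 ∘ t2 ∘ t3 ∘ t4 ∘ t5 ∘ t6 ∘ t7

The first composite normalizes to t1 ∘ t2 ∘ t3 ∘ t4 ∘ t5 ∘ t6 ∘ t7
The second composite normalizes to t1 ∘ t2 ∘ t3 ∘ t4 ∘ t5 ∘ t6 ∘ t7
The forms coincide; equal.


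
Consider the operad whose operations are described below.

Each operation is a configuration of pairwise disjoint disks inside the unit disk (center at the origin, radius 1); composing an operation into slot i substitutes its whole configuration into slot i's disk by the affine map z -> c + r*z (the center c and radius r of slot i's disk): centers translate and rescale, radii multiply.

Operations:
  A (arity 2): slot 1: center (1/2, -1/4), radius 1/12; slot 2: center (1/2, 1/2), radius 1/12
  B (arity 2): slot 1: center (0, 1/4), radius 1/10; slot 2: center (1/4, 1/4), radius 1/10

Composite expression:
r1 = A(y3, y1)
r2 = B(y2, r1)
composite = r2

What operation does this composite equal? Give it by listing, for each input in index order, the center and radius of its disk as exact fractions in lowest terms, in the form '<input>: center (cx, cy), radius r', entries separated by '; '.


y1: center (3/10, 3/10), radius 1/120; y2: center (0, 1/4), radius 1/10; y3: center (3/10, 9/40), radius 1/120


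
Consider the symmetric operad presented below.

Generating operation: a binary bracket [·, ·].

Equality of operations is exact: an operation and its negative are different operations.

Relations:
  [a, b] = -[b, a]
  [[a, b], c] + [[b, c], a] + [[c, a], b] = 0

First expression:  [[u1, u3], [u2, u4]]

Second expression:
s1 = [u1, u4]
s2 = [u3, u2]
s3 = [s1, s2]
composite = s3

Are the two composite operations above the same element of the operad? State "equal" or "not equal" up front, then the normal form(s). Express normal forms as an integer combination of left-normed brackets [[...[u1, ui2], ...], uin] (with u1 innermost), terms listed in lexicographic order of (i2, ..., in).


not equal: they reduce to [[[u1, u3], u2], u4] - [[[u1, u3], u4], u2] and -[[[u1, u4], u2], u3] + [[[u1, u4], u3], u2]

In normal form, the first expression is [[[u1, u3], u2], u4] - [[[u1, u3], u4], u2]
In normal form, the second expression is -[[[u1, u4], u2], u3] + [[[u1, u4], u3], u2]
Distinct normal forms: not equal.


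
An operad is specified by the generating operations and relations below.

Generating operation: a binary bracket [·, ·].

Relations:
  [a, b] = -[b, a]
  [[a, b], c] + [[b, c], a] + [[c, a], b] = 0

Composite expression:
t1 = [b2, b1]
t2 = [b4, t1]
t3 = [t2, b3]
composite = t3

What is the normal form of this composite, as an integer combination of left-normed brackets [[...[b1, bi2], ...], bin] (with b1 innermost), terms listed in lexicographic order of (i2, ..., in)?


Skip Jacobi rewriting: expand, keep b1-initial words, read off terms.
Composite bracket: [[b4, [b2, b1]], b3]
Under [a, b] = ab - ba we get 8 signed associative words (2^3 = 8).
Words beginning with b1 determine it all:
  sign of b1b2b4b3 is +1, so it contributes +[[[b1, b2], b4], b3]

[[[b1, b2], b4], b3]


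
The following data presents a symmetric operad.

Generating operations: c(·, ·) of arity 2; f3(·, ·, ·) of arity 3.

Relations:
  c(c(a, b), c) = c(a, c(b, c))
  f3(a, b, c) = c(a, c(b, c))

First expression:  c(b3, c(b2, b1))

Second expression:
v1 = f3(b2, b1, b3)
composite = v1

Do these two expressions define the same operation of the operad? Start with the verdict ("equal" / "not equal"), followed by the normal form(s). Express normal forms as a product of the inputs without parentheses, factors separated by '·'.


not equal: they reduce to b3 · b2 · b1 and b2 · b1 · b3

Reducing the first expression gives b3 · b2 · b1
Reducing the second expression gives b2 · b1 · b3
The forms do not match — not equal.


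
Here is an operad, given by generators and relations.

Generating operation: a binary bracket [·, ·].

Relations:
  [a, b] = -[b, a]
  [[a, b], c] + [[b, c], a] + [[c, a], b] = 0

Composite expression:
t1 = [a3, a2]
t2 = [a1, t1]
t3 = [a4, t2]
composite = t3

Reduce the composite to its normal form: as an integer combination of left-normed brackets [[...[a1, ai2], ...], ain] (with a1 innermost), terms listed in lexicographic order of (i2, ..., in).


[[[a1, a2], a3], a4] - [[[a1, a3], a2], a4]

Skip Jacobi rewriting: expand, keep a1-initial words, read off terms.
Composite bracket: [a4, [a1, [a3, a2]]]
Applying ab - ba throughout gives 8 signed words (2^3 = 8).
Only words starting with a1 matter:
  a1a2a3a4 (sign +1) contributes +[[[a1, a2], a3], a4]
  a1a3a2a4 (sign -1) contributes -[[[a1, a3], a2], a4]


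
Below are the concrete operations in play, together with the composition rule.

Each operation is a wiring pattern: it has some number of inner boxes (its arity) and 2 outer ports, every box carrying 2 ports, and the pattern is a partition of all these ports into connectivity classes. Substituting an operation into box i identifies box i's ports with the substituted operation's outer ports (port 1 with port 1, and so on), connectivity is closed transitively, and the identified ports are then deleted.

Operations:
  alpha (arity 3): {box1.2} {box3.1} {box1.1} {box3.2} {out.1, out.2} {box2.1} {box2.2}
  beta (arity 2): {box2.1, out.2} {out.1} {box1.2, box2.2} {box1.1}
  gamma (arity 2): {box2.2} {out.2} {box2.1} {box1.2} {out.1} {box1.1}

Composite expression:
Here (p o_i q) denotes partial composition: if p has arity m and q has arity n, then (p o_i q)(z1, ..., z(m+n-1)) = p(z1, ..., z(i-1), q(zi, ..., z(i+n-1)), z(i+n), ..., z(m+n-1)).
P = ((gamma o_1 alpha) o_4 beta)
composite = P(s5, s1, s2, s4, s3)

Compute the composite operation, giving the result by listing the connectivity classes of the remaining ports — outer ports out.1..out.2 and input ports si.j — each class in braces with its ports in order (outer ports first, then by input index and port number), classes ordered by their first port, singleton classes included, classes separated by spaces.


Two ports join when wires chain via gamma-identified ports.
composing alpha on (s5, s1, s2), with out.j its own outer ports: {out.1, out.2} {s1.1} {s1.2} {s2.1} {s2.2} {s5.1} {s5.2}
composing beta on (s4, s3), with out.j its own outer ports: {out.1} {out.2, s3.1} {s3.2, s4.2} {s4.1}
composing gamma on (s5, s1, s2, s4, s3), with out.j its own outer ports: {out.1} {out.2} {s1.1} {s1.2} {s2.1} {s2.2} {s3.1} {s3.2, s4.2} {s4.1} {s5.1} {s5.2}

{out.1} {out.2} {s1.1} {s1.2} {s2.1} {s2.2} {s3.1} {s3.2, s4.2} {s4.1} {s5.1} {s5.2}


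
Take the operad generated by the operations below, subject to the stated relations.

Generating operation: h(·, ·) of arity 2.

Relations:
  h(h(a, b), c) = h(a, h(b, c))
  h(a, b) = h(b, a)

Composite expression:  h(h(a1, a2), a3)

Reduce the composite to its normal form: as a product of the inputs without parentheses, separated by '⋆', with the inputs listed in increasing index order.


a1 ⋆ a2 ⋆ a3

Shape and order are irrelevant to h; the a-input set decides.
h(a1, a2) reduces to a1 ⋆ a2
h(h(a1, a2), a3) reduces to a1 ⋆ a2 ⋆ a3
sorting the factors by input index: a1 ⋆ a2 ⋆ a3


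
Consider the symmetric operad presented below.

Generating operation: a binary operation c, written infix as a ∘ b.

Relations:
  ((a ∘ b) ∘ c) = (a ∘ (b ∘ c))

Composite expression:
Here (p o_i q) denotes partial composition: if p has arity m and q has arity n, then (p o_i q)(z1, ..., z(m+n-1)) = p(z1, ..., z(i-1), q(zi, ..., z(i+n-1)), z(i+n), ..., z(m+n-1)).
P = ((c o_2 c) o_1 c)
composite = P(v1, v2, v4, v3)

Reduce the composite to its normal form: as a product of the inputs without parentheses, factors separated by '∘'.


v1 ∘ v2 ∘ v4 ∘ v3

The c-tree's shape is irrelevant; the v-reading-order decides.
(v1 ∘ v2) spells out as v1 ∘ v2
(v4 ∘ v3) spells out as v4 ∘ v3
((v1 ∘ v2) ∘ (v4 ∘ v3)) spells out as v1 ∘ v2 ∘ v4 ∘ v3


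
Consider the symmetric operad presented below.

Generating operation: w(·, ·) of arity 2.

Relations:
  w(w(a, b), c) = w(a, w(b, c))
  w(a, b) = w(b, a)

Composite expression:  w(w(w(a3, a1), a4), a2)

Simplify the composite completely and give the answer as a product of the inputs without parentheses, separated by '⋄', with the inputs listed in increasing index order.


a1 ⋄ a2 ⋄ a3 ⋄ a4

Reordering under w is free, so list the a-inputs canonically.
w(a3, a1) spells out as a3 ⋄ a1
w(w(a3, a1), a4) spells out as a3 ⋄ a1 ⋄ a4
w(w(w(a3, a1), a4), a2) spells out as a3 ⋄ a1 ⋄ a4 ⋄ a2
putting the inputs in ascending order: a1 ⋄ a2 ⋄ a3 ⋄ a4


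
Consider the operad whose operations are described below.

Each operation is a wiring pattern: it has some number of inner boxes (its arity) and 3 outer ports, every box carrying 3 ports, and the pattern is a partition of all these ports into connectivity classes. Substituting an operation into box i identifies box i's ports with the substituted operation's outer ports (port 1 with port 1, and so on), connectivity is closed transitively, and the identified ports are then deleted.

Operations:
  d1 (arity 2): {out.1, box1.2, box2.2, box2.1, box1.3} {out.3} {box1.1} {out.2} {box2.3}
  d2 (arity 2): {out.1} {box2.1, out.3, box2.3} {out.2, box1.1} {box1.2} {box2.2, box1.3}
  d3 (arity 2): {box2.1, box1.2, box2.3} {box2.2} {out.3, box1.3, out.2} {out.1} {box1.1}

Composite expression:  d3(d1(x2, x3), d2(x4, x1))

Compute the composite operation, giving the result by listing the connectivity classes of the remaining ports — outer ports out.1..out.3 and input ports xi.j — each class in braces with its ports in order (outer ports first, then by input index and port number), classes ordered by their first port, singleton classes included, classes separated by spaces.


{out.1} {out.2, out.3} {x1.1, x1.3} {x1.2, x4.3} {x2.1} {x2.2, x2.3, x3.1, x3.2} {x3.3} {x4.1} {x4.2}

Reachability decides: close wires over d3-identified ports.
through d1, on inputs (x2, x3): {out.1, x2.2, x2.3, x3.1, x3.2} {out.2} {out.3} {x2.1} {x3.3} (out.j = stage outer ports)
through d2, on inputs (x4, x1): {out.1} {out.2, x4.1} {out.3, x1.1, x1.3} {x1.2, x4.3} {x4.2} (out.j = stage outer ports)
through d3, on inputs (x2, x3, x4, x1): {out.1} {out.2, out.3} {x1.1, x1.3} {x1.2, x4.3} {x2.1} {x2.2, x2.3, x3.1, x3.2} {x3.3} {x4.1} {x4.2} (out.j = stage outer ports)


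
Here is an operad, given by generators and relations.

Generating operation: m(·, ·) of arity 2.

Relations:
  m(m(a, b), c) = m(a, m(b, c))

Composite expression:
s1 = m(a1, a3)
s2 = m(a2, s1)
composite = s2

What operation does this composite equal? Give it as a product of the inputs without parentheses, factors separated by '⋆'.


Associativity of m dissolves the nesting; only the a-input order survives.
m(a1, a3) reduces to a1 ⋆ a3
m(a2, m(a1, a3)) reduces to a2 ⋆ a1 ⋆ a3

a2 ⋆ a1 ⋆ a3


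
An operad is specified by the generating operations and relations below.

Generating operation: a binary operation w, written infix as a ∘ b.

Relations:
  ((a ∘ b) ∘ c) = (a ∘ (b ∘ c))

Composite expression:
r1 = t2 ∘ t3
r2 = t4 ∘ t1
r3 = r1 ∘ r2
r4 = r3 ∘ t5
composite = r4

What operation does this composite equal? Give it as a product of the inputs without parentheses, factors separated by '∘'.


Associativity of w dissolves the nesting; only the t-input order survives.
(t2 ∘ t3) unparenthesizes to t2 ∘ t3
(t4 ∘ t1) unparenthesizes to t4 ∘ t1
((t2 ∘ t3) ∘ (t4 ∘ t1)) unparenthesizes to t2 ∘ t3 ∘ t4 ∘ t1
(((t2 ∘ t3) ∘ (t4 ∘ t1)) ∘ t5) unparenthesizes to t2 ∘ t3 ∘ t4 ∘ t1 ∘ t5

t2 ∘ t3 ∘ t4 ∘ t1 ∘ t5


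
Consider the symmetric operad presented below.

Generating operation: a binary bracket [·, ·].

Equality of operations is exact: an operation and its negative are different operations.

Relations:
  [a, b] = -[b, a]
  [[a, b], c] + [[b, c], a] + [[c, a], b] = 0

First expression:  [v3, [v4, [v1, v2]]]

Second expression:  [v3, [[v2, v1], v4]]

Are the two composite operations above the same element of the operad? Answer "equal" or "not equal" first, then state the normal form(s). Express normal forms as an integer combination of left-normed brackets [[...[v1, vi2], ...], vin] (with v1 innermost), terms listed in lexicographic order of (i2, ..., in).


equal: each reduces to [[[v1, v2], v4], v3]

The first composite normalizes to [[[v1, v2], v4], v3]
The second composite normalizes to [[[v1, v2], v4], v3]
One common form — equal.


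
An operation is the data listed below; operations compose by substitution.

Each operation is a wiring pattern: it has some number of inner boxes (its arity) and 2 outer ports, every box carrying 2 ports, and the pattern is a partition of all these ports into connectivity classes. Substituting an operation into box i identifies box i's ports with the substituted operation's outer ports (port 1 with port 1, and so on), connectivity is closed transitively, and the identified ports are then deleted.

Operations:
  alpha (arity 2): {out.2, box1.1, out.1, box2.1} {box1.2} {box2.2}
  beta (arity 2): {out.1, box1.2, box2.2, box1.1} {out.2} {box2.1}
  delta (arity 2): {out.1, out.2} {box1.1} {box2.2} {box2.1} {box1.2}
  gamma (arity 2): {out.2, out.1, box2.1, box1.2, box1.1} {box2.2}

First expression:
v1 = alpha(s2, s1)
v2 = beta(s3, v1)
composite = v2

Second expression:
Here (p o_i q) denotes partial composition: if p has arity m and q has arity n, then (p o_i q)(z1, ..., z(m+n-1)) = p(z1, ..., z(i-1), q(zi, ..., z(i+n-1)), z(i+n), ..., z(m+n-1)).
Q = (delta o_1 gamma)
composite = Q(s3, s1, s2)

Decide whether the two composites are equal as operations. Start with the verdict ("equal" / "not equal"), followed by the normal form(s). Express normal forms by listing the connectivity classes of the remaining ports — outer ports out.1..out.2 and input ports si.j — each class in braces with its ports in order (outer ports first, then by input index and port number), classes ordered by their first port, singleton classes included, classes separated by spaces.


not equal; first: {out.1, s1.1, s2.1, s3.1, s3.2} {out.2} {s1.2} {s2.2}; second: {out.1, out.2} {s1.1, s3.1, s3.2} {s1.2} {s2.1} {s2.2}

Normal form of the first expression: {out.1, s1.1, s2.1, s3.1, s3.2} {out.2} {s1.2} {s2.2}
Normal form of the second expression: {out.1, out.2} {s1.1, s3.1, s3.2} {s1.2} {s2.1} {s2.2}
Different reductions; not equal.


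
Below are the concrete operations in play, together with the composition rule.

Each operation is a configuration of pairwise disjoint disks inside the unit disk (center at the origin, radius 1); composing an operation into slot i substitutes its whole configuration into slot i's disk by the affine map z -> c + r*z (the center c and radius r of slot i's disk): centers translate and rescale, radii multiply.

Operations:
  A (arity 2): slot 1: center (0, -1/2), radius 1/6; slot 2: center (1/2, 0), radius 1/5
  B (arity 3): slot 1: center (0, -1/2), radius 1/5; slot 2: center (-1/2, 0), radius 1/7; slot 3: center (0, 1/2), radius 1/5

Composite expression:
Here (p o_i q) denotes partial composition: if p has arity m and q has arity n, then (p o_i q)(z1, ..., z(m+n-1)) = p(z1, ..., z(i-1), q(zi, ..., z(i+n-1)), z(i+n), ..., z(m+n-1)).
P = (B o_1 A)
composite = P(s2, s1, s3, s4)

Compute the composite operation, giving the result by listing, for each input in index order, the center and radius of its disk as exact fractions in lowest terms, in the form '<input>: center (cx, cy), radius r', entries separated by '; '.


s1: center (1/10, -1/2), radius 1/25; s2: center (0, -3/5), radius 1/30; s3: center (-1/2, 0), radius 1/7; s4: center (0, 1/2), radius 1/5

Nesting under B composes maps z -> c + r*z down each s-path.
input s2: composing its 2 substitution steps yields center (0, -3/5), radius 1/30
input s1: composing its 2 substitution steps yields center (1/10, -1/2), radius 1/25
input s3: composing its 1 substitution step yields center (-1/2, 0), radius 1/7
input s4: composing its 1 substitution step yields center (0, 1/2), radius 1/5


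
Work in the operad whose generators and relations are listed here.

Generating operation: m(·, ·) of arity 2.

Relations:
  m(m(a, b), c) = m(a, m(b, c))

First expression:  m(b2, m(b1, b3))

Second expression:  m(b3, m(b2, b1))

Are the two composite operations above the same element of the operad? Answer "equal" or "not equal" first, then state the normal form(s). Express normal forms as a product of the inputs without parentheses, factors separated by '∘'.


not equal: they reduce to b2 ∘ b1 ∘ b3 and b3 ∘ b2 ∘ b1


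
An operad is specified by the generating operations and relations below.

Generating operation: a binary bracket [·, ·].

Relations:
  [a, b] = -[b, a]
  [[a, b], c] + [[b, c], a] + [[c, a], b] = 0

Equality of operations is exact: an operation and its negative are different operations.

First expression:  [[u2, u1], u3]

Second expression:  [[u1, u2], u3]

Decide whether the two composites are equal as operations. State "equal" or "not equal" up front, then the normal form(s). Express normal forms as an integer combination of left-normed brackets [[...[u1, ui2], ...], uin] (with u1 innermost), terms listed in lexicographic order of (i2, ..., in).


Reducing the first expression gives -[[u1, u2], u3]
Reducing the second expression gives [[u1, u2], u3]
They disagree, so not equal.

not equal: they reduce to -[[u1, u2], u3] and [[u1, u2], u3]


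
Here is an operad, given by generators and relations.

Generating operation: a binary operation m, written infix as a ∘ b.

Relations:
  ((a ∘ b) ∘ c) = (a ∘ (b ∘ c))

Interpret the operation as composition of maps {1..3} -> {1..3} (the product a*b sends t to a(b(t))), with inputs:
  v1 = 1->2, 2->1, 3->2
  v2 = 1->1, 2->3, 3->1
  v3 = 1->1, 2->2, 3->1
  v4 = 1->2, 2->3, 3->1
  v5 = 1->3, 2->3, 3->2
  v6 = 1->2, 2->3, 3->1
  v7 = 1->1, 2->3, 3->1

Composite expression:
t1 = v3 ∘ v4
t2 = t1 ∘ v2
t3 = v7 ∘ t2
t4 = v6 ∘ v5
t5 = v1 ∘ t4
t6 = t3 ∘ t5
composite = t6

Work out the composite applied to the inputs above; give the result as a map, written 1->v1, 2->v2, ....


1->1, 2->1, 3->1

(v3 ∘ v4) = 1->2, 2->1, 3->1
((v3 ∘ v4) ∘ v2) = 1->2, 2->1, 3->2
(v7 ∘ ((v3 ∘ v4) ∘ v2)) = 1->3, 2->1, 3->3
(v6 ∘ v5) = 1->1, 2->1, 3->3
(v1 ∘ (v6 ∘ v5)) = 1->2, 2->2, 3->2
((v7 ∘ ((v3 ∘ v4) ∘ v2)) ∘ (v1 ∘ (v6 ∘ v5))) = 1->1, 2->1, 3->1
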